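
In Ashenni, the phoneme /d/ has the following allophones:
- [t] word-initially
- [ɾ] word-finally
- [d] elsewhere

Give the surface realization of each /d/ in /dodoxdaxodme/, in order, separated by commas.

[t], [d], [d], [d]

Occurrence 1 (position 1): word-initially → [t].
Occurrence 2 (position 3): no conditioning environment matches → elsewhere allophone [d].
Occurrence 3 (position 6): no conditioning environment matches → elsewhere allophone [d].
Occurrence 4 (position 10): no conditioning environment matches → elsewhere allophone [d].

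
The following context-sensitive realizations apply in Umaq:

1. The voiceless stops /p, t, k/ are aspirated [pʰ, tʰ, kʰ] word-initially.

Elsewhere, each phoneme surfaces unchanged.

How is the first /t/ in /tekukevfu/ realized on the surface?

/t/ — word-initial, word-initially — surfaces as [tʰ] (rule 1).

[tʰ]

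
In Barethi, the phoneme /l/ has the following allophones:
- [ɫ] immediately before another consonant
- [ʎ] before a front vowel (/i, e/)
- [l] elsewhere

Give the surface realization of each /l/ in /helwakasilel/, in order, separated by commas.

[ɫ], [ʎ], [l]

Occurrence 1 (position 3): immediately before another consonant → [ɫ].
Occurrence 2 (position 10): before a front vowel (/i, e/) → [ʎ].
Occurrence 3 (position 12): no conditioning environment matches → elsewhere allophone [l].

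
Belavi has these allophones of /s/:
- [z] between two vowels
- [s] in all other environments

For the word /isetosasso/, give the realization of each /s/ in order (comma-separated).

[z], [z], [s], [s]

Occurrence 1 (position 2): between two vowels → [z].
Occurrence 2 (position 6): between two vowels → [z].
Occurrence 3 (position 8): no conditioning environment matches → elsewhere allophone [s].
Occurrence 4 (position 9): no conditioning environment matches → elsewhere allophone [s].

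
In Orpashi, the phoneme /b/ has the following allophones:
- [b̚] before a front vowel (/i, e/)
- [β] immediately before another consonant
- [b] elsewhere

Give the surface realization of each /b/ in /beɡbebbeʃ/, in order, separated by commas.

[b̚], [b̚], [β], [b̚]

Occurrence 1 (position 1): before a front vowel (/i, e/) → [b̚].
Occurrence 2 (position 4): before a front vowel (/i, e/) → [b̚].
Occurrence 3 (position 6): immediately before another consonant → [β].
Occurrence 4 (position 7): before a front vowel (/i, e/) → [b̚].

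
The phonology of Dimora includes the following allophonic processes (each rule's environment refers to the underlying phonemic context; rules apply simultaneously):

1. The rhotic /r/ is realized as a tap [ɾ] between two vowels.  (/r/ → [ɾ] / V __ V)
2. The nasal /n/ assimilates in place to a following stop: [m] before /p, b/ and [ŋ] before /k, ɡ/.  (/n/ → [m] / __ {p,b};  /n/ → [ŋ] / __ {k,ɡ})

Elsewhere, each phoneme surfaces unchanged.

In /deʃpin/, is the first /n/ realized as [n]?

Yes

/n/ (word-final): rule 2 targets it, but not before a labial or velar stop → unchanged [n].
The actual realization is [n], which matches [n].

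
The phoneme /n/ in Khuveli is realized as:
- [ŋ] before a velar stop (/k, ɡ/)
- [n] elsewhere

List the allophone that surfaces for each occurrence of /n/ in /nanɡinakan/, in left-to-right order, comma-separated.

[n], [ŋ], [n], [n]

Occurrence 1 (position 1): no conditioning environment matches → elsewhere allophone [n].
Occurrence 2 (position 3): before a velar stop → [ŋ].
Occurrence 3 (position 6): no conditioning environment matches → elsewhere allophone [n].
Occurrence 4 (position 10): no conditioning environment matches → elsewhere allophone [n].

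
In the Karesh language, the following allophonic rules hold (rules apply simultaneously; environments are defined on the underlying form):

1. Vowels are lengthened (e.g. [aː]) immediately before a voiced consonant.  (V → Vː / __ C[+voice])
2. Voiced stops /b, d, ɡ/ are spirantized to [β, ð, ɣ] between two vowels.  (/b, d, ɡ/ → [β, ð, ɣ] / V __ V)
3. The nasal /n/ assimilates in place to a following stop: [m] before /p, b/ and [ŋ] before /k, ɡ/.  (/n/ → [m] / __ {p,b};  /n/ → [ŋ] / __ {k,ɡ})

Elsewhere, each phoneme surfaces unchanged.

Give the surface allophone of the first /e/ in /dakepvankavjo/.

/e/ (between /k/ and /p/): rule 1 targets it, but not before a voiced consonant → unchanged [e].

[e]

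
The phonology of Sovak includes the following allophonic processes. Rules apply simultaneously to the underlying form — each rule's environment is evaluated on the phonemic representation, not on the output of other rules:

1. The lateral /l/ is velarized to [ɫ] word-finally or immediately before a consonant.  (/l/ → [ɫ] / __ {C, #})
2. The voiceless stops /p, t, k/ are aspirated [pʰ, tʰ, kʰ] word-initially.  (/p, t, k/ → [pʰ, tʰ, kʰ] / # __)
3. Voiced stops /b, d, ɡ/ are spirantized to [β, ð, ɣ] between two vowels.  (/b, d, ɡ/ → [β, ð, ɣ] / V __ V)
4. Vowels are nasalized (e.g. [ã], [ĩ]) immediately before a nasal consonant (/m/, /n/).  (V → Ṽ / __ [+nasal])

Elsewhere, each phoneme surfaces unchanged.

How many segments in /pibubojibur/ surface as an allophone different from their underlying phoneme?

Segments that undergo a rule: /p/ → [pʰ] (rule 2); /b/ → [β] (rule 3); /b/ → [β] (rule 3); /b/ → [β] (rule 3).
All other segments surface unchanged.

4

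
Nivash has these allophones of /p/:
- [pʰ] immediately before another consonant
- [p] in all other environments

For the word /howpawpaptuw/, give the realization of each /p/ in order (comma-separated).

Occurrence 1 (position 4): no conditioning environment matches → elsewhere allophone [p].
Occurrence 2 (position 7): no conditioning environment matches → elsewhere allophone [p].
Occurrence 3 (position 9): immediately before another consonant → [pʰ].

[p], [p], [pʰ]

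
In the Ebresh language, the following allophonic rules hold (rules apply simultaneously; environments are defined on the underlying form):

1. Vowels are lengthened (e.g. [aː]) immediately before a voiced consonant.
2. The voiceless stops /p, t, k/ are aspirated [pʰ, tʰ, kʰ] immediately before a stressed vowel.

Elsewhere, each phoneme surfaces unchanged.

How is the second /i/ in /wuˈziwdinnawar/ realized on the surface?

[iː]

/i/ (between /d/ and /n/) occurs before a voiced consonant → [iː] by rule 1.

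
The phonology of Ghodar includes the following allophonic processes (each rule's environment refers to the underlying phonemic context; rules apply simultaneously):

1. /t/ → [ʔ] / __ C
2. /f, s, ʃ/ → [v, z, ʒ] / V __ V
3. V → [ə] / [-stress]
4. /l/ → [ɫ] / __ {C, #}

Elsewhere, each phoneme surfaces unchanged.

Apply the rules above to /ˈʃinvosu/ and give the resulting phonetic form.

/ʃ/ (word-initial): rule 2 targets it, but not between two vowels → unchanged [ʃ].
/i/ (between /ʃ/ and /n/) is in the target of rule 3 but the environment (in an unstressed syllable) is not met → [i].
/n/ (between /i/ and /v/): no rule targets it → [n].
/v/ (between /n/ and /o/): no rule targets it → [v].
/o/ — between /v/ and /s/, in an unstressed syllable — surfaces as [ə] (rule 3).
/s/ — between /o/ and /u/, between two vowels — surfaces as [z] (rule 2).
/u/ (word-final) occurs in an unstressed syllable → [ə] by rule 3.

[ˈʃinvəzə]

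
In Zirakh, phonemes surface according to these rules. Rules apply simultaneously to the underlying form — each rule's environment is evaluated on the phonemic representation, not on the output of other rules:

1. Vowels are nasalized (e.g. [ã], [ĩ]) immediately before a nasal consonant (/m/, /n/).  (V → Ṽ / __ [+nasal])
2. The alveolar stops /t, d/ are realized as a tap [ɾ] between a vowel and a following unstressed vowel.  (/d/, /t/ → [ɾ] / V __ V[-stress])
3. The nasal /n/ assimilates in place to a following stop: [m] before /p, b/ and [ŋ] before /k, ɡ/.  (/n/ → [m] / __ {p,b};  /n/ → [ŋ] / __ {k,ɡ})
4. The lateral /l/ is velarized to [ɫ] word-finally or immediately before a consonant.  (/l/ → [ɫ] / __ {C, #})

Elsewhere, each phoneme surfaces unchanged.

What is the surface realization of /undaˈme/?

Rule 1 applies to /u/ (word-initial: before a nasal consonant) → [ũ].
/n/ (between /u/ and /d/) fails the environment for rule 3, so it stays [n].
/d/ (between /n/ and /a/): rule 2 targets it, but not between a vowel and a following unstressed vowel → unchanged [d].
/a/ meets the environment for rule 1 (before a nasal consonant) → [ã].
/m/ — not in any rule's target class → [m].
/e/ (word-final) is in the target of rule 1 but the environment (before a nasal consonant) is not met → [e].

[ũndãˈme]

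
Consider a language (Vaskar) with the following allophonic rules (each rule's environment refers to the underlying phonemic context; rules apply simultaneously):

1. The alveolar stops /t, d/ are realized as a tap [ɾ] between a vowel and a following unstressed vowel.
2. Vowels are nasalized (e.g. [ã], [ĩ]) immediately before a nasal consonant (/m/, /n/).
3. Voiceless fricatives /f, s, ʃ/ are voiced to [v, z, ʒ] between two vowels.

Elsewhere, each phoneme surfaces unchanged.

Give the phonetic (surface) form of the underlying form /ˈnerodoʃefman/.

[ˈneroɾoʒefmãn]

/n/ — not in any rule's target class → [n].
/e/ (between /n/ and /r/): rule 2 targets it, but not before a nasal consonant → unchanged [e].
/r/ (between /e/ and /o/) is unaffected → [r].
/o/ — between /r/ and /d/; rule 2 does not apply here → [o].
/d/ (between /o/ and /o/) occurs between a vowel and a following unstressed vowel → [ɾ] by rule 1.
/o/ (between /d/ and /ʃ/) fails the environment for rule 2, so it stays [o].
/ʃ/ meets the environment for rule 3 (between two vowels) → [ʒ].
/e/ — between /ʃ/ and /f/; rule 2 does not apply here → [e].
/f/ (between /e/ and /m/) is in the target of rule 3 but the environment (between two vowels) is not met → [f].
/m/ — not in any rule's target class → [m].
/a/ (between /m/ and /n/): before a nasal consonant, so rule 2 applies → [ã].
/n/ — not in any rule's target class → [n].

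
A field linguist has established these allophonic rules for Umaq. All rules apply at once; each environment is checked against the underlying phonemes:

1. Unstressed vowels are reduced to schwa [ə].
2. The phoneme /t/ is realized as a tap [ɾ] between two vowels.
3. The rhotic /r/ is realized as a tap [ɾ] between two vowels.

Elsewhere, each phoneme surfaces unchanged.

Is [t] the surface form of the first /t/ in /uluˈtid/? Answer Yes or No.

No

/t/ meets the environment for rule 2 (between two vowels) → [ɾ].
The actual realization is [ɾ], not [t].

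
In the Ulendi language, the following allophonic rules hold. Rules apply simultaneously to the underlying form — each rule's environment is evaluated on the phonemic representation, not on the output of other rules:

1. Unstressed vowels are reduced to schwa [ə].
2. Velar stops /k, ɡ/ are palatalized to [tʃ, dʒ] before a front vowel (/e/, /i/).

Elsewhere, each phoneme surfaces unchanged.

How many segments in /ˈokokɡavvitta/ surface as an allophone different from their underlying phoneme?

4

Segments that undergo a rule: /o/ → [ə] (rule 1); /a/ → [ə] (rule 1); /i/ → [ə] (rule 1); /a/ → [ə] (rule 1).
All other segments surface unchanged.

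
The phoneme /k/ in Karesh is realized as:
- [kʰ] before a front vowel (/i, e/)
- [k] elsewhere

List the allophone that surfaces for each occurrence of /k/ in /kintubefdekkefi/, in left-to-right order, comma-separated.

[kʰ], [k], [kʰ]

Occurrence 1 (position 1): before a front vowel (/i, e/) → [kʰ].
Occurrence 2 (position 11): no conditioning environment matches → elsewhere allophone [k].
Occurrence 3 (position 12): before a front vowel (/i, e/) → [kʰ].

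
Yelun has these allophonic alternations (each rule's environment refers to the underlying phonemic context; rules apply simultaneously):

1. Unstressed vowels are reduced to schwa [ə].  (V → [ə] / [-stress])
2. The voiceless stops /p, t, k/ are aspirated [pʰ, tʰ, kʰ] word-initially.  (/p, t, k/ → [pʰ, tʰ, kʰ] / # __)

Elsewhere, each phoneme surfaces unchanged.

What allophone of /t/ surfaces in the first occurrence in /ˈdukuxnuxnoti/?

[t]

/t/ (between /o/ and /i/) is in the target of rule 2 but the environment (word-initially) is not met → [t].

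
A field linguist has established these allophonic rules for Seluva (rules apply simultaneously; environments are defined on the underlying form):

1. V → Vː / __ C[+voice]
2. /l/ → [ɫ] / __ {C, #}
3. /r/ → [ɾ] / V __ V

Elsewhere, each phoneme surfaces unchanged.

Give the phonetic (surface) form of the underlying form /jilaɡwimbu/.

/j/ (word-initial): no rule targets it → [j].
Rule 1 applies to /i/ (between /j/ and /l/: before a voiced consonant) → [iː].
/l/ (between /i/ and /a/): rule 2 targets it, but not word-finally or immediately before a consonant → unchanged [l].
/a/ — between /l/ and /ɡ/, before a voiced consonant — surfaces as [aː] (rule 1).
/ɡ/ (between /a/ and /w/) is unaffected → [ɡ].
/w/ stays [w].
Rule 1 applies to /i/ (between /w/ and /m/: before a voiced consonant) → [iː].
/m/ (between /i/ and /b/): no rule targets it → [m].
/b/ stays [b].
/u/ (word-final): rule 1 targets it, but not before a voiced consonant → unchanged [u].

[jiːlaːɡwiːmbu]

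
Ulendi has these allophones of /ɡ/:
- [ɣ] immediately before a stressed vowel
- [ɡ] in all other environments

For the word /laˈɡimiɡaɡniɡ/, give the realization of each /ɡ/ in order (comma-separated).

[ɣ], [ɡ], [ɡ], [ɡ]

Occurrence 1 (position 3): immediately before a stressed vowel → [ɣ].
Occurrence 2 (position 7): no conditioning environment matches → elsewhere allophone [ɡ].
Occurrence 3 (position 9): no conditioning environment matches → elsewhere allophone [ɡ].
Occurrence 4 (position 12): no conditioning environment matches → elsewhere allophone [ɡ].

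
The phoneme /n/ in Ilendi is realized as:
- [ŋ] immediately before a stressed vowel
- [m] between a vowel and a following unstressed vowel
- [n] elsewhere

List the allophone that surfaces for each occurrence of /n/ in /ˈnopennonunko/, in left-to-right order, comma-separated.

Occurrence 1 (position 1): immediately before a stressed vowel → [ŋ].
Occurrence 2 (position 5): no conditioning environment matches → elsewhere allophone [n].
Occurrence 3 (position 6): no conditioning environment matches → elsewhere allophone [n].
Occurrence 4 (position 8): between a vowel and a following unstressed vowel → [m].
Occurrence 5 (position 10): no conditioning environment matches → elsewhere allophone [n].

[ŋ], [n], [n], [m], [n]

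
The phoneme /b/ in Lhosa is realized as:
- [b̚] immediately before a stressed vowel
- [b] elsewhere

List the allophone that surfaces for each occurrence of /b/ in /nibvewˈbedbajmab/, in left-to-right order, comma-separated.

[b], [b̚], [b], [b]

Occurrence 1 (position 3): no conditioning environment matches → elsewhere allophone [b].
Occurrence 2 (position 7): immediately before a stressed vowel → [b̚].
Occurrence 3 (position 10): no conditioning environment matches → elsewhere allophone [b].
Occurrence 4 (position 15): no conditioning environment matches → elsewhere allophone [b].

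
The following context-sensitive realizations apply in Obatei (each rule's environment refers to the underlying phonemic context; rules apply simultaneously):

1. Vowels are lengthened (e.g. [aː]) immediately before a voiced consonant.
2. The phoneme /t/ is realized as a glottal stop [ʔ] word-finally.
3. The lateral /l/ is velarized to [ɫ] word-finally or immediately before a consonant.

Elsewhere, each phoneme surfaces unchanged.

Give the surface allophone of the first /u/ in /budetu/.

[uː]

/u/ meets the environment for rule 1 (before a voiced consonant) → [uː].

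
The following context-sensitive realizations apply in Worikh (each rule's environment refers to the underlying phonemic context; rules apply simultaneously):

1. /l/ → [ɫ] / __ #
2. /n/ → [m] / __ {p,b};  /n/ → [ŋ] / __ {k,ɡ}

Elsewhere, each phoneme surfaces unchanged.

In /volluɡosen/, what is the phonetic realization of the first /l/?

[l]

/l/ (between /o/ and /l/): rule 1 targets it, but not word-finally → unchanged [l].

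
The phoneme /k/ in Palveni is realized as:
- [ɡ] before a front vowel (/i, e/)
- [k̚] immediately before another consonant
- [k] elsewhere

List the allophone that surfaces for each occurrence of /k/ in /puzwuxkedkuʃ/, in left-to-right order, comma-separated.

Occurrence 1 (position 7): before a front vowel (/i, e/) → [ɡ].
Occurrence 2 (position 10): no conditioning environment matches → elsewhere allophone [k].

[ɡ], [k]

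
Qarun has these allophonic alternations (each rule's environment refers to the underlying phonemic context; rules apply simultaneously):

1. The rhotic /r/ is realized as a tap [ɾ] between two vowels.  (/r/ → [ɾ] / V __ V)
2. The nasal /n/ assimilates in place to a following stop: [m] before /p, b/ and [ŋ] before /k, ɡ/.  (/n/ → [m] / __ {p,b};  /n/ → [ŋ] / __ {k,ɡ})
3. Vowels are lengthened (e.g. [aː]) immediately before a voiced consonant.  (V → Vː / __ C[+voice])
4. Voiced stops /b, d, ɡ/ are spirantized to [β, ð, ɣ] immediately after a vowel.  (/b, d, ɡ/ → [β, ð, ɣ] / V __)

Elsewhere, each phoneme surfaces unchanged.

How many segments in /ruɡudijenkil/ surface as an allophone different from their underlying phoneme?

Segments that undergo a rule: /u/ → [uː] (rule 3); /ɡ/ → [ɣ] (rule 4); /u/ → [uː] (rule 3); /d/ → [ð] (rule 4); /i/ → [iː] (rule 3); /e/ → [eː] (rule 3); /n/ → [ŋ] (rule 2); /i/ → [iː] (rule 3).
All other segments surface unchanged.

8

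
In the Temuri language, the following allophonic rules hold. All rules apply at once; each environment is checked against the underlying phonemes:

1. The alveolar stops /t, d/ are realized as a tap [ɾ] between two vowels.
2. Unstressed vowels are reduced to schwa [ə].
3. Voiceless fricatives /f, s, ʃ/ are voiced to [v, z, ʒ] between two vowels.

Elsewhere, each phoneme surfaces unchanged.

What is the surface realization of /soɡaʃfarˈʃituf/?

/s/ (word-initial) fails the environment for rule 3, so it stays [s].
Rule 2 applies to /o/ (between /s/ and /ɡ/: in an unstressed syllable) → [ə].
/ɡ/ — not in any rule's target class → [ɡ].
/a/ (between /ɡ/ and /ʃ/): in an unstressed syllable, so rule 2 applies → [ə].
/ʃ/ (between /a/ and /f/): rule 3 targets it, but not between two vowels → unchanged [ʃ].
/f/ (between /ʃ/ and /a/) fails the environment for rule 3, so it stays [f].
/a/ — between /f/ and /r/, in an unstressed syllable — surfaces as [ə] (rule 2).
/r/ (between /a/ and /ʃ/): no rule targets it → [r].
/ʃ/ (between /r/ and /i/) is in the target of rule 3 but the environment (between two vowels) is not met → [ʃ].
/i/ (between /ʃ/ and /t/) is in the target of rule 2 but the environment (in an unstressed syllable) is not met → [i].
/t/ meets the environment for rule 1 (between two vowels) → [ɾ].
Rule 2 applies to /u/ (between /t/ and /f/: in an unstressed syllable) → [ə].
/f/ (word-final): rule 3 targets it, but not between two vowels → unchanged [f].

[səɡəʃfərˈʃiɾəf]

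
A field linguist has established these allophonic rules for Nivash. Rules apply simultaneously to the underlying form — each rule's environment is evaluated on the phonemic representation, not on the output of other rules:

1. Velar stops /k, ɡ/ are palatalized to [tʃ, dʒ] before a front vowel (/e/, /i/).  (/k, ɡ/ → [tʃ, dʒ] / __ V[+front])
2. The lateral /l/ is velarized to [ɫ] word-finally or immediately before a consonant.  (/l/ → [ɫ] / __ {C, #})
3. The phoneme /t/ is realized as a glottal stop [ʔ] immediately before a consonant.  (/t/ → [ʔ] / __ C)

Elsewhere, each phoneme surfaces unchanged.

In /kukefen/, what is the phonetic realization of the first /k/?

/k/ (word-initial): rule 1 targets it, but not before a front vowel → unchanged [k].

[k]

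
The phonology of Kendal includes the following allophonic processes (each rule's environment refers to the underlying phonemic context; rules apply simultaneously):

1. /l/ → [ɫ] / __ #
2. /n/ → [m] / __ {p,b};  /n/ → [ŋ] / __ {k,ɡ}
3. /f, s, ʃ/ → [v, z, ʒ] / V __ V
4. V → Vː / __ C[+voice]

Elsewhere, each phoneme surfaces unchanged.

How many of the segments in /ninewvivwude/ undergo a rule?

4

Segments that undergo a rule: /i/ → [iː] (rule 4); /e/ → [eː] (rule 4); /i/ → [iː] (rule 4); /u/ → [uː] (rule 4).
All other segments surface unchanged.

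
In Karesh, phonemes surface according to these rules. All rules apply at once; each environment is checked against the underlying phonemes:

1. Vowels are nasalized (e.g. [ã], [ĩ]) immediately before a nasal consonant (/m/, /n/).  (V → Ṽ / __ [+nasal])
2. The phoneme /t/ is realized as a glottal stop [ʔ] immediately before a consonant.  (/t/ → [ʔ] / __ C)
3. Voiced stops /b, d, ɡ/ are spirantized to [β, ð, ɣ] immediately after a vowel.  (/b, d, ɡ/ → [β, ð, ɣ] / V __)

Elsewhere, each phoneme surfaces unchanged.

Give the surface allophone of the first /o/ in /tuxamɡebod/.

[o]

/o/ (between /b/ and /d/) fails the environment for rule 1, so it stays [o].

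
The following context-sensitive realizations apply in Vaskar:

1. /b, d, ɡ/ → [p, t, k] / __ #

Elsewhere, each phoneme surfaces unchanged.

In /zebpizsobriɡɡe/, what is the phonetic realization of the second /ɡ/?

[ɡ]

/ɡ/ (between /ɡ/ and /e/) fails the environment for rule 1, so it stays [ɡ].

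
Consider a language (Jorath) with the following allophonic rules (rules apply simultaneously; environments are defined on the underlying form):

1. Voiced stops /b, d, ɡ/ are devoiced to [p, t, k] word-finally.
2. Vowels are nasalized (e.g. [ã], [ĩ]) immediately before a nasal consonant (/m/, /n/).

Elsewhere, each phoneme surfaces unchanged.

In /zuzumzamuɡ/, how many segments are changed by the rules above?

3

Segments that undergo a rule: /u/ → [ũ] (rule 2); /a/ → [ã] (rule 2); /ɡ/ → [k] (rule 1).
All other segments surface unchanged.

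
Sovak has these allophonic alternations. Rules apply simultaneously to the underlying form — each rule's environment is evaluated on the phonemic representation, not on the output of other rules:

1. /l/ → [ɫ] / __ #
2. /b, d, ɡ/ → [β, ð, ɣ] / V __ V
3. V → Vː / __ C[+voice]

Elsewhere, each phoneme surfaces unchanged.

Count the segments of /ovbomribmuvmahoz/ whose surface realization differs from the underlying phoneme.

5

Segments that undergo a rule: /o/ → [oː] (rule 3); /o/ → [oː] (rule 3); /i/ → [iː] (rule 3); /u/ → [uː] (rule 3); /o/ → [oː] (rule 3).
All other segments surface unchanged.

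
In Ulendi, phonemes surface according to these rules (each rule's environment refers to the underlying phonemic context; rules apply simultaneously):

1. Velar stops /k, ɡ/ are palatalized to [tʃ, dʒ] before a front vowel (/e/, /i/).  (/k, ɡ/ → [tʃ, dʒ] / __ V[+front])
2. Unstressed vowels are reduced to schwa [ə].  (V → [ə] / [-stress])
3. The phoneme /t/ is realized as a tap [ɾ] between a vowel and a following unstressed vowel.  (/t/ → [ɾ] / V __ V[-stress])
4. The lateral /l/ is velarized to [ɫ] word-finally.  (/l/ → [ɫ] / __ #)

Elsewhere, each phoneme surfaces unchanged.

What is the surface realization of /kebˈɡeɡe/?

[tʃəbˈdʒedʒə]

/k/ (word-initial): before a front vowel, so rule 1 applies → [tʃ].
/e/ (between /k/ and /b/): in an unstressed syllable, so rule 2 applies → [ə].
/b/ (between /e/ and /ɡ/) is unaffected → [b].
/ɡ/ (between /b/ and /e/): before a front vowel, so rule 1 applies → [dʒ].
/e/ — between /ɡ/ and /ɡ/; rule 2 does not apply here → [e].
/ɡ/ (between /e/ and /e/) occurs before a front vowel → [dʒ] by rule 1.
/e/ — word-final, in an unstressed syllable — surfaces as [ə] (rule 2).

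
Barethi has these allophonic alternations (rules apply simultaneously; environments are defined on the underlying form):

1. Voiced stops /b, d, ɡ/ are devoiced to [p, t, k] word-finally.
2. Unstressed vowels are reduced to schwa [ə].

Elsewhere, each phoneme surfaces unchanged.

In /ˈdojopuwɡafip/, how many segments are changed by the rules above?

4

Segments that undergo a rule: /o/ → [ə] (rule 2); /u/ → [ə] (rule 2); /a/ → [ə] (rule 2); /i/ → [ə] (rule 2).
All other segments surface unchanged.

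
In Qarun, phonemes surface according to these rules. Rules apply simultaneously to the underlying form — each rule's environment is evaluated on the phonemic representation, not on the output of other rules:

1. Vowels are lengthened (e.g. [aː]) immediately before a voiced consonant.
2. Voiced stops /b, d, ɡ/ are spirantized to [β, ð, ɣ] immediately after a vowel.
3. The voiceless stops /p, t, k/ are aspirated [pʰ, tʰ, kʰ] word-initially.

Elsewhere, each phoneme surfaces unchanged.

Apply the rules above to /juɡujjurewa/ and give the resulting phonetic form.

[juːɣuːjjuːreːwa]

/j/ (word-initial) is unaffected → [j].
/u/ meets the environment for rule 1 (before a voiced consonant) → [uː].
/ɡ/ meets the environment for rule 2 (immediately after a vowel) → [ɣ].
Rule 1 applies to /u/ (between /ɡ/ and /j/: before a voiced consonant) → [uː].
/j/ (between /u/ and /j/): no rule targets it → [j].
/j/ stays [j].
Rule 1 applies to /u/ (between /j/ and /r/: before a voiced consonant) → [uː].
/r/ — not in any rule's target class → [r].
/e/ (between /r/ and /w/): before a voiced consonant, so rule 1 applies → [eː].
/w/ (between /e/ and /a/): no rule targets it → [w].
/a/ (word-final): rule 1 targets it, but not before a voiced consonant → unchanged [a].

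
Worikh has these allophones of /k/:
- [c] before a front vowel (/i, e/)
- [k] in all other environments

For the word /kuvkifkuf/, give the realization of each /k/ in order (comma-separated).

[k], [c], [k]

Occurrence 1 (position 1): no conditioning environment matches → elsewhere allophone [k].
Occurrence 2 (position 4): before a front vowel → [c].
Occurrence 3 (position 7): no conditioning environment matches → elsewhere allophone [k].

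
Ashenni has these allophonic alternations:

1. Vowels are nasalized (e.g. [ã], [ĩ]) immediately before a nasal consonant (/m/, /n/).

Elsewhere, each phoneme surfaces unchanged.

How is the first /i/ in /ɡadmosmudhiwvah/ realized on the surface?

/i/ — between /h/ and /w/; rule 1 does not apply here → [i].

[i]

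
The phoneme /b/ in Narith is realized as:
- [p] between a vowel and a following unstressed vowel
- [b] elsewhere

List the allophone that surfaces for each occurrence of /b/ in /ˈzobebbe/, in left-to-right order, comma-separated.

[p], [b], [b]

Occurrence 1 (position 3): between a vowel and a following unstressed vowel → [p].
Occurrence 2 (position 5): no conditioning environment matches → elsewhere allophone [b].
Occurrence 3 (position 6): no conditioning environment matches → elsewhere allophone [b].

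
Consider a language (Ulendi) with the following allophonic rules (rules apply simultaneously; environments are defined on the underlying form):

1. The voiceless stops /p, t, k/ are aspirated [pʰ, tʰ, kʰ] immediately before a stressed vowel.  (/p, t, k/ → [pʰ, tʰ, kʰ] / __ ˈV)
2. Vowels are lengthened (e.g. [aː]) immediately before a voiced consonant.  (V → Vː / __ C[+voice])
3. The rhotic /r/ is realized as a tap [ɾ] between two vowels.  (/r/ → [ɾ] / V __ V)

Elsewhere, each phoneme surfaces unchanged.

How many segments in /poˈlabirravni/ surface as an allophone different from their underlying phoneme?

4

Segments that undergo a rule: /o/ → [oː] (rule 2); /a/ → [aː] (rule 2); /i/ → [iː] (rule 2); /a/ → [aː] (rule 2).
All other segments surface unchanged.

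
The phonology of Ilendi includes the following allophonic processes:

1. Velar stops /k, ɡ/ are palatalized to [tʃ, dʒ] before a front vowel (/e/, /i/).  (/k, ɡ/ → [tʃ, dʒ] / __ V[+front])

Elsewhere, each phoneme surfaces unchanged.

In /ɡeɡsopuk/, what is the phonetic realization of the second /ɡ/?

/ɡ/ — between /e/ and /s/; rule 1 does not apply here → [ɡ].

[ɡ]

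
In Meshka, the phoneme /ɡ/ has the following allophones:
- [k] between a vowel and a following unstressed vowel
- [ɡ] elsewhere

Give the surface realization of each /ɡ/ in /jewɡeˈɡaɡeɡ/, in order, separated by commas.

Occurrence 1 (position 4): no conditioning environment matches → elsewhere allophone [ɡ].
Occurrence 2 (position 6): no conditioning environment matches → elsewhere allophone [ɡ].
Occurrence 3 (position 8): between a vowel and a following unstressed vowel → [k].
Occurrence 4 (position 10): no conditioning environment matches → elsewhere allophone [ɡ].

[ɡ], [ɡ], [k], [ɡ]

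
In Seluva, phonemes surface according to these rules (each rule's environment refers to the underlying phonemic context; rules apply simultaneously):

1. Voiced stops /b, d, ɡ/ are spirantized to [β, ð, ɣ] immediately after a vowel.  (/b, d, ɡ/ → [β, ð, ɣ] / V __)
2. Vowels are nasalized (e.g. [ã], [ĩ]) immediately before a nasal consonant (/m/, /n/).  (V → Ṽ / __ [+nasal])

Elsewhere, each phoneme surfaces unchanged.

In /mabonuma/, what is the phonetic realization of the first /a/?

[a]

/a/ (between /m/ and /b/) fails the environment for rule 2, so it stays [a].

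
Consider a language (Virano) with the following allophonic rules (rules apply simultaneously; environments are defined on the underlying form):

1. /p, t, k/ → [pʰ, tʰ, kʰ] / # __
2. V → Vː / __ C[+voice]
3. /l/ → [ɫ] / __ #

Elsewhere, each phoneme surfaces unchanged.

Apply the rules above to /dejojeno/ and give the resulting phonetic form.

/e/ (between /d/ and /j/): before a voiced consonant, so rule 2 applies → [eː].
Rule 2 applies to /o/ (between /j/ and /j/: before a voiced consonant) → [oː].
/e/ meets the environment for rule 2 (before a voiced consonant) → [eː].
/o/ (word-final) is in the target of rule 2 but the environment (before a voiced consonant) is not met → [o].

[deːjoːjeːno]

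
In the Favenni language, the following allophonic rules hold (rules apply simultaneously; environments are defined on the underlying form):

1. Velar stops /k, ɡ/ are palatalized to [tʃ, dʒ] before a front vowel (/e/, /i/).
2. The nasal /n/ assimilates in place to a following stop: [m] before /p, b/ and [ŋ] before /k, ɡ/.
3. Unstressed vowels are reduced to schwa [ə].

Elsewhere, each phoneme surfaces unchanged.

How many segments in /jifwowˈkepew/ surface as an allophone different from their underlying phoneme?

Segments that undergo a rule: /i/ → [ə] (rule 3); /o/ → [ə] (rule 3); /k/ → [tʃ] (rule 1); /e/ → [ə] (rule 3).
All other segments surface unchanged.

4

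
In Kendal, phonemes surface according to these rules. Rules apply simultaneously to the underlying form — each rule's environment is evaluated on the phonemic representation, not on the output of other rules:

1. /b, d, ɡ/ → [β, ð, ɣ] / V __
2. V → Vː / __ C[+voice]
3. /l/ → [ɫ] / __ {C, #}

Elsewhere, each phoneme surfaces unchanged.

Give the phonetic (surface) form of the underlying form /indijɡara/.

/i/ meets the environment for rule 2 (before a voiced consonant) → [iː].
/n/ — not in any rule's target class → [n].
/d/ — between /n/ and /i/; rule 1 does not apply here → [d].
/i/ — between /d/ and /j/, before a voiced consonant — surfaces as [iː] (rule 2).
/j/ — not in any rule's target class → [j].
/ɡ/ (between /j/ and /a/) is in the target of rule 1 but the environment (immediately after a vowel) is not met → [ɡ].
/a/ (between /ɡ/ and /r/) occurs before a voiced consonant → [aː] by rule 2.
/r/ — not in any rule's target class → [r].
/a/ (word-final) is in the target of rule 2 but the environment (before a voiced consonant) is not met → [a].

[iːndiːjɡaːra]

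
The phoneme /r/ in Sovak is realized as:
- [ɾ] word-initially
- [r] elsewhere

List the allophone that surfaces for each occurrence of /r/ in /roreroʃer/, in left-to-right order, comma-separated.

[ɾ], [r], [r], [r]

Occurrence 1 (position 1): word-initially → [ɾ].
Occurrence 2 (position 3): no conditioning environment matches → elsewhere allophone [r].
Occurrence 3 (position 5): no conditioning environment matches → elsewhere allophone [r].
Occurrence 4 (position 9): no conditioning environment matches → elsewhere allophone [r].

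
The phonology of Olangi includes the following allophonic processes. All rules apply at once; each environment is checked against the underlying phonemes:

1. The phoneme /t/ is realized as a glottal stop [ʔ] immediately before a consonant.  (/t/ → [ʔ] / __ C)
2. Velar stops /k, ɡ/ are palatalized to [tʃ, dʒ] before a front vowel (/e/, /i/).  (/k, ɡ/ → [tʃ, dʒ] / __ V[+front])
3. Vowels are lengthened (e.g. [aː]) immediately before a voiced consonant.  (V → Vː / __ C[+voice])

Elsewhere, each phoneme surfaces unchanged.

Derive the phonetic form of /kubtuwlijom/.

[kuːbtuːwliːjoːm]

/k/ (word-initial) is in the target of rule 2 but the environment (before a front vowel) is not met → [k].
/u/ meets the environment for rule 3 (before a voiced consonant) → [uː].
/b/ (between /u/ and /t/) is unaffected → [b].
/t/ (between /b/ and /u/) fails the environment for rule 1, so it stays [t].
/u/ meets the environment for rule 3 (before a voiced consonant) → [uː].
/w/ stays [w].
/l/ stays [l].
/i/ — between /l/ and /j/, before a voiced consonant — surfaces as [iː] (rule 3).
/j/ (between /i/ and /o/): no rule targets it → [j].
/o/ — between /j/ and /m/, before a voiced consonant — surfaces as [oː] (rule 3).
/m/ stays [m].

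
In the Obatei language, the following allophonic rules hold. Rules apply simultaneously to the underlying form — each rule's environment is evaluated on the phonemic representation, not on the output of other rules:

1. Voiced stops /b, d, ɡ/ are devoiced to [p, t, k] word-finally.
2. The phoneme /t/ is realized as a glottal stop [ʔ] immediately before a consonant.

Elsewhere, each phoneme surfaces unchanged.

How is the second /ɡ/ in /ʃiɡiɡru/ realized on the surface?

[ɡ]

/ɡ/ (between /i/ and /r/) is in the target of rule 1 but the environment (word-finally) is not met → [ɡ].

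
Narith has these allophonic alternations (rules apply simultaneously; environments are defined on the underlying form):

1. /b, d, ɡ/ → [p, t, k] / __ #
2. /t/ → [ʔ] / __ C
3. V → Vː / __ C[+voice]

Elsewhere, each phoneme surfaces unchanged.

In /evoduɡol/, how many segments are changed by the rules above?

4

Segments that undergo a rule: /e/ → [eː] (rule 3); /o/ → [oː] (rule 3); /u/ → [uː] (rule 3); /o/ → [oː] (rule 3).
All other segments surface unchanged.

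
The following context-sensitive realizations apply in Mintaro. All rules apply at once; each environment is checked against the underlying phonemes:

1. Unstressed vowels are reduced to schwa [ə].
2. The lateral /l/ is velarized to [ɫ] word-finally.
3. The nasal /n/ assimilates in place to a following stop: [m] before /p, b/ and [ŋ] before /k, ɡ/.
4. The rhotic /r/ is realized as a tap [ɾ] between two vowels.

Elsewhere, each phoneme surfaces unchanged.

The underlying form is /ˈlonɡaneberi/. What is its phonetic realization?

/l/ (word-initial) is in the target of rule 2 but the environment (word-finally) is not met → [l].
/o/ (between /l/ and /n/): rule 1 targets it, but not in an unstressed syllable → unchanged [o].
/n/ (between /o/ and /ɡ/): before a labial or velar stop, so rule 3 applies → [ŋ].
/ɡ/ stays [ɡ].
/a/ (between /ɡ/ and /n/) occurs in an unstressed syllable → [ə] by rule 1.
/n/ (between /a/ and /e/): rule 3 targets it, but not before a labial or velar stop → unchanged [n].
/e/ (between /n/ and /b/): in an unstressed syllable, so rule 1 applies → [ə].
/b/ (between /e/ and /e/) is unaffected → [b].
/e/ (between /b/ and /r/): in an unstressed syllable, so rule 1 applies → [ə].
/r/ (between /e/ and /i/): between two vowels, so rule 4 applies → [ɾ].
/i/ (word-final) occurs in an unstressed syllable → [ə] by rule 1.

[ˈloŋɡənəbəɾə]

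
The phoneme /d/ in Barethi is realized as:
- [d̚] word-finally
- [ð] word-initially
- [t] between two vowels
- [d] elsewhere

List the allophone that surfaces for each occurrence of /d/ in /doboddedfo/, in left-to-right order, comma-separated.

[ð], [d], [d], [d]

Occurrence 1 (position 1): word-initially → [ð].
Occurrence 2 (position 5): no conditioning environment matches → elsewhere allophone [d].
Occurrence 3 (position 6): no conditioning environment matches → elsewhere allophone [d].
Occurrence 4 (position 8): no conditioning environment matches → elsewhere allophone [d].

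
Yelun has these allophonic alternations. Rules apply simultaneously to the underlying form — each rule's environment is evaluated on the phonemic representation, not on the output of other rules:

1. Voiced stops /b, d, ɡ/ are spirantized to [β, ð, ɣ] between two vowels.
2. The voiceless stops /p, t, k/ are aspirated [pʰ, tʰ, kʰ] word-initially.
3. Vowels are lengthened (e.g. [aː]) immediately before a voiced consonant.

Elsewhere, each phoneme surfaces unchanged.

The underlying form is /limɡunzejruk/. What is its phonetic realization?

[liːmɡuːnzeːjruk]

/l/ stays [l].
/i/ (between /l/ and /m/): before a voiced consonant, so rule 3 applies → [iː].
/m/ (between /i/ and /ɡ/): no rule targets it → [m].
/ɡ/ (between /m/ and /u/) fails the environment for rule 1, so it stays [ɡ].
/u/ (between /ɡ/ and /n/): before a voiced consonant, so rule 3 applies → [uː].
/n/ (between /u/ and /z/): no rule targets it → [n].
/z/ stays [z].
/e/ meets the environment for rule 3 (before a voiced consonant) → [eː].
/j/ (between /e/ and /r/): no rule targets it → [j].
/r/ (between /j/ and /u/): no rule targets it → [r].
/u/ — between /r/ and /k/; rule 3 does not apply here → [u].
/k/ — word-final; rule 2 does not apply here → [k].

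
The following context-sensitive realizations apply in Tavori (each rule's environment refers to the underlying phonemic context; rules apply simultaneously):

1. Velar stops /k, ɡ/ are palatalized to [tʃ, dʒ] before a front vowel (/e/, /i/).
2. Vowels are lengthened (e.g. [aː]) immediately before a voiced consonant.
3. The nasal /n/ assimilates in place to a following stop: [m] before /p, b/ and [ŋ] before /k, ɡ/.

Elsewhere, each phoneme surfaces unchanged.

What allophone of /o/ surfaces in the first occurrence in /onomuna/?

[oː]

/o/ meets the environment for rule 2 (before a voiced consonant) → [oː].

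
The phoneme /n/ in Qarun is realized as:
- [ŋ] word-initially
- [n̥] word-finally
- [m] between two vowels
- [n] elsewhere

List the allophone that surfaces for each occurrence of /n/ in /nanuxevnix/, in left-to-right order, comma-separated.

Occurrence 1 (position 1): word-initially → [ŋ].
Occurrence 2 (position 3): between two vowels → [m].
Occurrence 3 (position 8): no conditioning environment matches → elsewhere allophone [n].

[ŋ], [m], [n]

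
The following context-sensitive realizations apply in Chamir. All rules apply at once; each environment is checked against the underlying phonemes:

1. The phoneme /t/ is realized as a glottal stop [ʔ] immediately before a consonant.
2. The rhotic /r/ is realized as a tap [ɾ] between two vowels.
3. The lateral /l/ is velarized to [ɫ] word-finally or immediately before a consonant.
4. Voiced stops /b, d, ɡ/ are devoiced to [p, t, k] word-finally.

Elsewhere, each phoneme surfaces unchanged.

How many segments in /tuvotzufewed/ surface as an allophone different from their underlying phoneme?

Segments that undergo a rule: /t/ → [ʔ] (rule 1); /d/ → [t] (rule 4).
All other segments surface unchanged.

2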